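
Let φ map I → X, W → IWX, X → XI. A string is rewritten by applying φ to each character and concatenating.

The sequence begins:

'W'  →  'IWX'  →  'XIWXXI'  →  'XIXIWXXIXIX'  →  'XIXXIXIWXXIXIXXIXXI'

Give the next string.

Rewriting the 19 symbols of XIXXIXIWXXIXIXXIXXI one by one yields XI X XI XI X XI X IWX XI XI X XI X XI XI X XI XI X; concatenated:

XIXXIXIXXIXIWXXIXIXXIXXIXIXXIXIX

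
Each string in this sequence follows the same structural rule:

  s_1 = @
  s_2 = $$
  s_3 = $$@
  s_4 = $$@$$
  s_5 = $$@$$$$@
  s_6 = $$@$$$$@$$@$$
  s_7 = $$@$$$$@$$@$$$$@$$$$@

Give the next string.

$$@$$$$@$$@$$$$@$$$$@$$@$$$$@$$@$$

From term 3 onward, concatenate the last term with the second-to-last: $$·@ = $$@, $$@·$$ = $$@$$, …
So term 8 is $$@$$$$@$$@$$$$@$$$$@·$$@$$$$@$$@$$.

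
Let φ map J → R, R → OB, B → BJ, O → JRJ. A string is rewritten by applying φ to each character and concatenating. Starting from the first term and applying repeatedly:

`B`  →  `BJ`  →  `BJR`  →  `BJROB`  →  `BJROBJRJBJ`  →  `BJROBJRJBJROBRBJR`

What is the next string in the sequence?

BJROBJRJBJROBRBJROBJRJBJOBBJROB

Replace each of the 17 characters of BJROBJRJBJROBRBJR in place — BJ R OB JRJ BJ R OB R BJ R OB JRJ BJ OB BJ R OB — and concatenate.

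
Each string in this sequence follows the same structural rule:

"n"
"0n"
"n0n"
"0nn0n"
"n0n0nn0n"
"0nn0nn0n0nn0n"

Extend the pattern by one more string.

n0n0nn0n0nn0nn0n0nn0n

This is a Fibonacci-style word recurrence s(k) = s(k−2)·s(k−1): e.g. n·0n = n0n.
So term 7 is n0n0nn0n·0nn0nn0n0nn0n.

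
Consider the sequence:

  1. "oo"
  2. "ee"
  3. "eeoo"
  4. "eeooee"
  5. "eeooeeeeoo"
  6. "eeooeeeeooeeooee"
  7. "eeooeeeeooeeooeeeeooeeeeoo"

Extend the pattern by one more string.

From term 3 onward, concatenate the last term with the second-to-last: ee·oo = eeoo, eeoo·ee = eeooee, …
Continuing: eeooeeeeooeeooeeeeooeeeeoo · eeooeeeeooeeooee gives term 8.

eeooeeeeooeeooeeeeooeeeeooeeooeeeeooeeooee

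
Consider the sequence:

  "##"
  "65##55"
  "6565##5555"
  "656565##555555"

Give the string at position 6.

6565656565##5555555555

s(k+1) = 65·s(k)·55, so each term gains 65 as a prefix and 55 as a suffix.
From 656565##555555, 2 further steps: 656565##555555 → 65656565##55555555 → (answer).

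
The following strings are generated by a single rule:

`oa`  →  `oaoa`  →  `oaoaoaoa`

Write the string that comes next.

Every step duplicates the string.
So the next term is two copies of oaoaoaoa.

oaoaoaoaoaoaoaoa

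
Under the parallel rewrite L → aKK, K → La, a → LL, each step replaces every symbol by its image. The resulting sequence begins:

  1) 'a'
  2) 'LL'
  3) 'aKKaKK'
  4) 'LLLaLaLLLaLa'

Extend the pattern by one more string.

Rewriting each symbol of LLLaLaLLLaLa: L→aKK, L→aKK, L→aKK, a→LL, L→aKK, a→LL, L→aKK, L→aKK, L→aKK, a→LL, L→aKK, a→LL, which concatenates to aKK aKK aKK LL aKK LL aKK aKK aKK LL aKK LL.

aKKaKKaKKLLaKKLLaKKaKKaKKLLaKKLL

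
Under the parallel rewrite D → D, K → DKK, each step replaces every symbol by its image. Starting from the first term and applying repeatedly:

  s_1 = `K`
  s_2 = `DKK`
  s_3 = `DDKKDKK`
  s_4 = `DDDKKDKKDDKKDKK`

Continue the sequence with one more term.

Replace each of the 15 characters of DDDKKDKKDDKKDKK in place — D D D DKK DKK D DKK DKK D D DKK DKK D DKK DKK — and concatenate.

DDDDKKDKKDDKKDKKDDDKKDKKDDKKDKK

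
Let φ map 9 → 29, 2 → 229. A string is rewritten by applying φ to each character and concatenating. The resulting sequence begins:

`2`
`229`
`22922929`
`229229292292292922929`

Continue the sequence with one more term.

Applying the rule to each of the 21 symbols of 229229292292292922929 gives the pieces 229 229 29 229 229 29 229 29 229 229 29 229 229 29 229 29 229 229 29 229 29, which concatenate to the answer.

2292292922922929229292292292922922929229292292292922929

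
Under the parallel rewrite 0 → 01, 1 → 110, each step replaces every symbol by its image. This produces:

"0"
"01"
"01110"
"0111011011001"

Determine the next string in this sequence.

Rewriting the 13 symbols of 0111011011001 one by one yields 01 110 110 110 01 110 110 01 110 110 01 01 110; concatenated:

0111011011001110110011101100101110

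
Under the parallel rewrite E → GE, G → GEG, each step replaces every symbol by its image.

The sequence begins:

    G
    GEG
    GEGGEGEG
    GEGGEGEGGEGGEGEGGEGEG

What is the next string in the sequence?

Rewriting the 21 symbols of GEGGEGEGGEGGEGEGGEGEG one by one yields GEG GE GEG GEG GE GEG GE GEG GEG GE GEG GEG GE GEG GE GEG GEG GE GEG GE GEG; concatenated:

GEGGEGEGGEGGEGEGGEGEGGEGGEGEGGEGGEGEGGEGEGGEGGEGEGGEGEG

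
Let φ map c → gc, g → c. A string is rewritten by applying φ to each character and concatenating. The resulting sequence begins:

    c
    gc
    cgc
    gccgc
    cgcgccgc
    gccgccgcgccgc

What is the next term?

cgcgccgcgccgccgcgccgc

Applying the rule to each of the 13 symbols of gccgccgcgccgc gives the pieces c gc gc c gc gc c gc c gc gc c gc, which concatenate to the answer.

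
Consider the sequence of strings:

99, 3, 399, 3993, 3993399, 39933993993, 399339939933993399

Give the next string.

39933993993399339939933993993

Each term (from the third on) is the previous term followed by the one before it: term 3 = 3·99 = 399.
So term 8 is 399339939933993399·39933993993.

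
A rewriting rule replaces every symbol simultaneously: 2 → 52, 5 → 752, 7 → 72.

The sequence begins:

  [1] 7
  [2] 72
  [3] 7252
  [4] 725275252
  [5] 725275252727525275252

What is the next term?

Applying the rule to each of the 21 symbols of 725275252727525275252 gives the pieces 72 52 752 52 72 752 52 752 52 72 52 72 752 52 752 52 72 752 52 752 52, which concatenate to the answer.

7252752527275252752527252727525275252727525275252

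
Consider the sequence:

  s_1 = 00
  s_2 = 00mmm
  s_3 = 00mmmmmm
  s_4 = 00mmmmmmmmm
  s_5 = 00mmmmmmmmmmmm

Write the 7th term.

The strings grow by a fixed suffix mmm each time.
From 00mmmmmmmmmmmm, 2 further steps: 00mmmmmmmmmmmm → 00mmmmmmmmmmmmmmm → (answer).

00mmmmmmmmmmmmmmmmmm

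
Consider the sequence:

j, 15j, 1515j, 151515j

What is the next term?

Every step adds 15 at the front: s(k+1) = 15·s(k).
One more step from 151515j gives the answer.

15151515j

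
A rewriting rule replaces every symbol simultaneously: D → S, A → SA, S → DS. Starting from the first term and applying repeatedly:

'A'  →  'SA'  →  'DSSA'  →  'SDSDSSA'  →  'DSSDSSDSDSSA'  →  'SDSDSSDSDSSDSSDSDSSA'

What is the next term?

DSSDSSDSDSSDSSDSDSSDSDSSDSSDSDSSA

Applying the rule to each of the 20 symbols of SDSDSSDSDSSDSSDSDSSA gives the pieces DS S DS S DS DS S DS S DS DS S DS DS S DS S DS DS SA, which concatenate to the answer.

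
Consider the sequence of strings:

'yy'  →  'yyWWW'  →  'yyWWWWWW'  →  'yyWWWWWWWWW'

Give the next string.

Each term is the previous one with WWW appended.
So the next term is yyWWWWWWWWW·WWW.

yyWWWWWWWWWWWW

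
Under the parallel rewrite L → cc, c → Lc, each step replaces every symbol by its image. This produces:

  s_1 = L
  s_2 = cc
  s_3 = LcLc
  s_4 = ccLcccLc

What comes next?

LcLcccLcLcLcccLc

Expanding ccLcccLc: c→Lc, c→Lc, L→cc, c→Lc, c→Lc, c→Lc, L→cc, c→Lc. Concatenated: Lc Lc cc Lc Lc Lc cc Lc.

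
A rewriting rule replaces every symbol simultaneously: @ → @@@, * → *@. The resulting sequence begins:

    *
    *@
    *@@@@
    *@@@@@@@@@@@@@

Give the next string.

Replace each of the 14 characters of *@@@@@@@@@@@@@ in place — *@ @@@ @@@ @@@ @@@ @@@ @@@ @@@ @@@ @@@ @@@ @@@ @@@ @@@ — and concatenate.

*@@@@@@@@@@@@@@@@@@@@@@@@@@@@@@@@@@@@@@@@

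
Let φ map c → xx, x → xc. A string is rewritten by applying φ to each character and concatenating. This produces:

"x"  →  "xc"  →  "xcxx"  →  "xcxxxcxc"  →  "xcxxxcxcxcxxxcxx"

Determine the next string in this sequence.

φ(xcxxxcxcxcxxxcxx) expands symbol-by-symbol to xc xx xc xc xc xx xc xx xc xx xc xc xc xx xc xc; joining the 16 pieces gives the next term.

xcxxxcxcxcxxxcxxxcxxxcxcxcxxxcxc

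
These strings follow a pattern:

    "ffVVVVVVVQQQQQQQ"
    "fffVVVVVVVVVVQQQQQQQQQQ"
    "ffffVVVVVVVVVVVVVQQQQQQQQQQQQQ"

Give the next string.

Each string has the form f^{n} V^{3n+1} Q^{3n+1}, where the shown terms are n = 2, 3, 4.
At n = 5 the blocks have lengths 5, 16, 16.

fffffVVVVVVVVVVVVVVVVQQQQQQQQQQQQQQQQ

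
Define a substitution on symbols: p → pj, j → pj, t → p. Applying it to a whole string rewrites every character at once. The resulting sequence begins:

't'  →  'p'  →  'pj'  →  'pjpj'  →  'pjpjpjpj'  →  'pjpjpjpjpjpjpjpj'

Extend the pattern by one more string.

pjpjpjpjpjpjpjpjpjpjpjpjpjpjpjpj

Applying the rule to each of the 16 symbols of pjpjpjpjpjpjpjpj gives the pieces pj pj pj pj pj pj pj pj pj pj pj pj pj pj pj pj, which concatenate to the answer.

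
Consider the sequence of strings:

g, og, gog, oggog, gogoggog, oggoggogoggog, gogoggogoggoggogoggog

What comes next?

Each term (from the third on) is the two preceding terms concatenated in order: term 3 = g·og = gog.
Continuing: oggoggogoggog · gogoggogoggoggogoggog gives term 8.

oggoggogoggoggogoggogoggoggogoggog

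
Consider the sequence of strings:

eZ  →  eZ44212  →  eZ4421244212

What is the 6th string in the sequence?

eZ4421244212442124421244212

Each term is the previous one with 44212 appended.
From eZ4421244212, 3 further steps: eZ4421244212 → eZ442124421244212 → eZ44212442124421244212 → (answer).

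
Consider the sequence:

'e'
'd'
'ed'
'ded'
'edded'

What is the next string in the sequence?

dededded

From term 3 onward, concatenate the second-to-last term with the last: e·d = ed, d·ed = ded, …
Continuing: ded · edded gives term 6.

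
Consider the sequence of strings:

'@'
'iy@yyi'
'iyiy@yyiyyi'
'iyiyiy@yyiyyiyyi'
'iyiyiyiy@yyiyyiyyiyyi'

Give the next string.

s(k+1) = iy·s(k)·yyi, so each term gains iy as a prefix and yyi as a suffix.
So the next term is iy·iyiyiyiy@yyiyyiyyiyyi·yyi.

iyiyiyiyiy@yyiyyiyyiyyiyyi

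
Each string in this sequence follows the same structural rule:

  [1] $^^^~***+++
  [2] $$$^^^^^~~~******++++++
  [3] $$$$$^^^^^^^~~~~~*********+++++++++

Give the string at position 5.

The n-th term is 2n-1 $'s then 2n+1 ^'s then 2n-1 ~'s then 3n *'s then 3n +'s (n = 1, 2, …).
Setting n = 5 gives 9, 11, 9, 15, 15 characters in each block.

$$$$$$$$$^^^^^^^^^^^~~~~~~~~~***************+++++++++++++++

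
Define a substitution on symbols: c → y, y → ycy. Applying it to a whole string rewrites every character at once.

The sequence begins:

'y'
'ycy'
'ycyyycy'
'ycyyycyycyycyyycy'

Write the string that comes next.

Applying the rule to each of the 17 symbols of ycyyycyycyycyyycy gives the pieces ycy y ycy ycy ycy y ycy ycy y ycy ycy y ycy ycy ycy y ycy, which concatenate to the answer.

ycyyycyycyycyyycyycyyycyycyyycyycyycyyycy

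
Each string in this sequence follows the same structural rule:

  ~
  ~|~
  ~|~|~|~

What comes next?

~|~|~|~|~|~|~|~

Every step duplicates the string with '|' between the halves.
One more doubling of ~|~|~|~ gives the answer.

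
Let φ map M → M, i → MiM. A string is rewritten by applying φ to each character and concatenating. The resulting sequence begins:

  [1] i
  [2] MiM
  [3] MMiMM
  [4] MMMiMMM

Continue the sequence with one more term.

Rewriting each symbol of MMMiMMM: M→M, M→M, M→M, i→MiM, M→M, M→M, M→M, which concatenates to M M M MiM M M M.

MMMMiMMMM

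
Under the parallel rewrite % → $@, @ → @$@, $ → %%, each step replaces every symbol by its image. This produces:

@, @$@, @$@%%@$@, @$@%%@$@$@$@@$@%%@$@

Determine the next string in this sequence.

@$@%%@$@$@$@@$@%%@$@%%@$@%%@$@@$@%%@$@$@$@@$@%%@$@

Replace each of the 20 characters of @$@%%@$@$@$@@$@%%@$@ in place — @$@ %% @$@ $@ $@ @$@ %% @$@ %% @$@ %% @$@ @$@ %% @$@ $@ $@ @$@ %% @$@ — and concatenate.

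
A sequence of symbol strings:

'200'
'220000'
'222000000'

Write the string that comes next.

The n-th term is n 2's then 2n 0's (n = 1, 2, …).
For the next term, n = 4, so the run lengths are 4, 8.

222200000000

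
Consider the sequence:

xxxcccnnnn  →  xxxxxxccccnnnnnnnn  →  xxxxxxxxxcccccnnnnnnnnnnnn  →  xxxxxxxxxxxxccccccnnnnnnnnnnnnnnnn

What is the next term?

xxxxxxxxxxxxxxxcccccccnnnnnnnnnnnnnnnnnnnn

Each string has the form x^{3n} c^{n+2} n^{4n} (n = 1, 2, …).
Setting n = 5 gives 15, 7, 20 characters in each block.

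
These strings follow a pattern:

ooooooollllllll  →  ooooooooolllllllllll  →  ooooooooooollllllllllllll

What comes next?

ooooooooooooolllllllllllllllll

Each string has the form o^{2n+1} l^{3n-1}, where the shown terms are n = 3, 4, 5.
For the next term, n = 6, so the run lengths are 13, 17.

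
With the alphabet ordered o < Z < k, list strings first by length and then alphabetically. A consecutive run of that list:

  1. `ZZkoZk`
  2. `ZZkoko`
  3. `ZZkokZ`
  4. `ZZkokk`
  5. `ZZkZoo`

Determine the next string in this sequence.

ZZkZoZ

Treat ZZkZoo as a base-3 numeral over the given alphabet and add one, carrying through any trailing k's.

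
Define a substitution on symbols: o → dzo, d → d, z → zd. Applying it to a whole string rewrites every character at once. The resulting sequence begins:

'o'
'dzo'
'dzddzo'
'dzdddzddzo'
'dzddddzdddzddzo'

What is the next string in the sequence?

Replace each of the 15 characters of dzddddzdddzddzo in place — d zd d d d d zd d d d zd d d zd dzo — and concatenate.

dzdddddzddddzdddzddzo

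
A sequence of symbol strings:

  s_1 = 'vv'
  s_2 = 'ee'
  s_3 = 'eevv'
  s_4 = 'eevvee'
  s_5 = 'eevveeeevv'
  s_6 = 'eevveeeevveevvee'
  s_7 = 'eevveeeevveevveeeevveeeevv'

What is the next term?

eevveeeevveevveeeevveeeevveevveeeevveevvee

This is a Fibonacci-style word recurrence s(k) = s(k−1)·s(k−2): e.g. ee·vv = eevv.
So term 8 is eevveeeevveevveeeevveeeevv·eevveeeevveevvee.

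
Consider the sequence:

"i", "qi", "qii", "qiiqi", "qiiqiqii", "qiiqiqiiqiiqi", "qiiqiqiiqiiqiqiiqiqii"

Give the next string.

Each term (from the third on) is the previous term followed by the one before it: term 3 = qi·i = qii.
The next term joins qiiqiqiiqiiqiqiiqiqii and qiiqiqiiqiiqi.

qiiqiqiiqiiqiqiiqiqiiqiiqiqiiqiiqi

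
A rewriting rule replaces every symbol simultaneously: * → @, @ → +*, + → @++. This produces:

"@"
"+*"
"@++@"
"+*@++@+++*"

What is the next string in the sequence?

@++@+*@++@+++*@++@++@++@

Rewriting each symbol of +*@++@+++*: +→@++, *→@, @→+*, +→@++, +→@++, @→+*, +→@++, +→@++, +→@++, *→@, which concatenates to @++ @ +* @++ @++ +* @++ @++ @++ @.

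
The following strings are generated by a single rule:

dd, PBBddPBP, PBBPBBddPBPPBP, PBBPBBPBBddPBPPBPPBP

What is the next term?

Every step adds PBB to the front and PBP to the end of the previous string.
One more step from PBBPBBPBBddPBPPBPPBP gives the answer.

PBBPBBPBBPBBddPBPPBPPBPPBP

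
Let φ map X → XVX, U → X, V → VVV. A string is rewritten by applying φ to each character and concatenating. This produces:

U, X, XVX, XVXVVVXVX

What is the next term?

Expanding XVXVVVXVX: X→XVX, V→VVV, X→XVX, V→VVV, V→VVV, V→VVV, X→XVX, V→VVV, X→XVX. Concatenated: XVX VVV XVX VVV VVV VVV XVX VVV XVX.

XVXVVVXVXVVVVVVVVVXVXVVVXVX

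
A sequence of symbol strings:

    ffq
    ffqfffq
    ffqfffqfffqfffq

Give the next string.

ffqfffqfffqfffqfffqfffqfffqfffq

Every step duplicates the string with 'f' between the halves.
One more doubling of ffqfffqfffqfffq gives the answer.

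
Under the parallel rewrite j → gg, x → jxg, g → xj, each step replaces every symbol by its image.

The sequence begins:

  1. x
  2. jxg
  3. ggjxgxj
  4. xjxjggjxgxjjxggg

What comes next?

jxgggjxgggxjxjggjxgxjjxgggggjxgxjxjxj

Applying the rule to each of the 16 symbols of xjxjggjxgxjjxggg gives the pieces jxg gg jxg gg xj xj gg jxg xj jxg gg gg jxg xj xj xj, which concatenate to the answer.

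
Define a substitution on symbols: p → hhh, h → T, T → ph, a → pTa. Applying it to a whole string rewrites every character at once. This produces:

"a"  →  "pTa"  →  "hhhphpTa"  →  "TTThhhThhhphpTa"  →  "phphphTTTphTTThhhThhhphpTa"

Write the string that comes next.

hhhThhhThhhTphphphhhhTphphphTTTphTTThhhThhhphpTa

φ(phphphTTTphTTThhhThhhphpTa) expands symbol-by-symbol to hhh T hhh T hhh T ph ph ph hhh T ph ph ph T T T ph T T T hhh T hhh ph pTa; joining the 26 pieces gives the next term.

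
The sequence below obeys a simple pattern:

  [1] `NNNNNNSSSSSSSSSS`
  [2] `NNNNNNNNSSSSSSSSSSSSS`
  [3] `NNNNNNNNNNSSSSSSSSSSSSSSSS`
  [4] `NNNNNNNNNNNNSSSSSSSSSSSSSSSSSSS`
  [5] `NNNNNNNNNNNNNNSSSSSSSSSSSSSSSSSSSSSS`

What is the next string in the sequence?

Each string has the form N^{2n} S^{3n+1}, where the shown terms are n = 3, 4, 5, 6, 7.
At n = 8 the blocks have lengths 16, 25.

NNNNNNNNNNNNNNNNSSSSSSSSSSSSSSSSSSSSSSSSS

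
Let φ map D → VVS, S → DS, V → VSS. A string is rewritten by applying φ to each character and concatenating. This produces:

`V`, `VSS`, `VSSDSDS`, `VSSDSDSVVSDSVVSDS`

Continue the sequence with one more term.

Rewriting the 17 symbols of VSSDSDSVVSDSVVSDS one by one yields VSS DS DS VVS DS VVS DS VSS VSS DS VVS DS VSS VSS DS VVS DS; concatenated:

VSSDSDSVVSDSVVSDSVSSVSSDSVVSDSVSSVSSDSVVSDS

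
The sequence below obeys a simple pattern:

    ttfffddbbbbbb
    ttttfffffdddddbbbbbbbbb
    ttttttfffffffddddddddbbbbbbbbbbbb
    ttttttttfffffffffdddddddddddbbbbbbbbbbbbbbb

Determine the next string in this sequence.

Term n consists of 2n t's, followed by 2n+1 f's, followed by 3n-1 d's, followed by 3n+3 b's (n = 1, 2, …).
For the next term, n = 5, so the run lengths are 10, 11, 14, 18.

ttttttttttfffffffffffddddddddddddddbbbbbbbbbbbbbbbbbb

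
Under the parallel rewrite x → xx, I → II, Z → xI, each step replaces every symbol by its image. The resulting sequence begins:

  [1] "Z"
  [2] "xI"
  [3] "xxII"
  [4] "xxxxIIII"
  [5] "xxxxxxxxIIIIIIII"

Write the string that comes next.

xxxxxxxxxxxxxxxxIIIIIIIIIIIIIIII

Replace each of the 16 characters of xxxxxxxxIIIIIIII in place — xx xx xx xx xx xx xx xx II II II II II II II II — and concatenate.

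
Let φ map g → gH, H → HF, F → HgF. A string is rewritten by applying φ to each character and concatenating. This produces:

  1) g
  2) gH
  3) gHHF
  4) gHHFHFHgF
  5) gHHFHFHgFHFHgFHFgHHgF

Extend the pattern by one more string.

φ(gHHFHFHgFHFHgFHFgHHgF) expands symbol-by-symbol to gH HF HF HgF HF HgF HF gH HgF HF HgF HF gH HgF HF HgF gH HF HF gH HgF; joining the 21 pieces gives the next term.

gHHFHFHgFHFHgFHFgHHgFHFHgFHFgHHgFHFHgFgHHFHFgHHgF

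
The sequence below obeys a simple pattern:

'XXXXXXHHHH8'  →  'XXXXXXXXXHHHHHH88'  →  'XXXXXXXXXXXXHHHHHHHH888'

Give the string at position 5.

XXXXXXXXXXXXXXXXXXHHHHHHHHHHHH88888

Term n consists of 3n+3 X's, followed by 2n+2 H's, followed by n 8's (n = 1, 2, …).
At n = 5 the blocks have lengths 18, 12, 5.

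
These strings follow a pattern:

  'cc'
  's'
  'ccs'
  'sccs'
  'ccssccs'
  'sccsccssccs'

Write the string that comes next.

This is a Fibonacci-style word recurrence s(k) = s(k−2)·s(k−1): e.g. cc·s = ccs.
The next term joins ccssccs and sccsccssccs.

ccssccssccsccssccs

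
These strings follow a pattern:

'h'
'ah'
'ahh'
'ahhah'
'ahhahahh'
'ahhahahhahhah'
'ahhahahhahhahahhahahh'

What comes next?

Each term (from the third on) is the previous term followed by the one before it: term 3 = ah·h = ahh.
The next term joins ahhahahhahhahahhahahh and ahhahahhahhah.

ahhahahhahhahahhahahhahhahahhahhah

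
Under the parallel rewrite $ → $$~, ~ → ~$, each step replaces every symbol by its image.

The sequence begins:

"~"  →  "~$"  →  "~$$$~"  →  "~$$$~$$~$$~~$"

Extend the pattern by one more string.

~$$$~$$~$$~~$$$~$$~~$$$~$$~~$~$$$~

φ(~$$$~$$~$$~~$) expands symbol-by-symbol to ~$ $$~ $$~ $$~ ~$ $$~ $$~ ~$ $$~ $$~ ~$ ~$ $$~; joining the 13 pieces gives the next term.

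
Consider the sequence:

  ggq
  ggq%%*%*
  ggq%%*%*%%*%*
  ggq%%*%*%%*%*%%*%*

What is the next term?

ggq%%*%*%%*%*%%*%*%%*%*

Every step adds %%*%* to the end: s(k+1) = s(k)·%%*%*.
So the next term is ggq%%*%*%%*%*%%*%*·%%*%*.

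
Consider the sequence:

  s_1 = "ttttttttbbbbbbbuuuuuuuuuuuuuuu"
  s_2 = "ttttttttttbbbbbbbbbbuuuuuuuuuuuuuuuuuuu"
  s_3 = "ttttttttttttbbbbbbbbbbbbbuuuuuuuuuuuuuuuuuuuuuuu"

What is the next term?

Term n consists of 2n+2 t's, followed by 3n-2 b's, followed by 4n+3 u's, where the shown terms are n = 3, 4, 5.
Setting n = 6 gives 14, 16, 27 characters in each block.

ttttttttttttttbbbbbbbbbbbbbbbbuuuuuuuuuuuuuuuuuuuuuuuuuuu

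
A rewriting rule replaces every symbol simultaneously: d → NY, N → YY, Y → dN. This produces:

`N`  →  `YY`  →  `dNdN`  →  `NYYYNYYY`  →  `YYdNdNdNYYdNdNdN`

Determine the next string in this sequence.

Rewriting the 16 symbols of YYdNdNdNYYdNdNdN one by one yields dN dN NY YY NY YY NY YY dN dN NY YY NY YY NY YY; concatenated:

dNdNNYYYNYYYNYYYdNdNNYYYNYYYNYYY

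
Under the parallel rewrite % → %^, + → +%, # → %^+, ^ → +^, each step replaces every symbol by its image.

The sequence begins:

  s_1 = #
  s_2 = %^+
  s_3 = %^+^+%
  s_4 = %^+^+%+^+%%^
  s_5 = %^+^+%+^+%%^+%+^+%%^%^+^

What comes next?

%^+^+%+^+%%^+%+^+%%^%^+^+%%^+%+^+%%^%^+^%^+^+%+^

Replace each of the 24 characters of %^+^+%+^+%%^+%+^+%%^%^+^ in place — %^ +^ +% +^ +% %^ +% +^ +% %^ %^ +^ +% %^ +% +^ +% %^ %^ +^ %^ +^ +% +^ — and concatenate.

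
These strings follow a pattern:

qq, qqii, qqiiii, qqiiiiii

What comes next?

qqiiiiiiii

Every step adds ii to the end: s(k+1) = s(k)·ii.
One more step from qqiiiiii gives the answer.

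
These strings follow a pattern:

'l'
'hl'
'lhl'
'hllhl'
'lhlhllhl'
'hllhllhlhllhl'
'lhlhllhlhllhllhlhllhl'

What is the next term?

This is a Fibonacci-style word recurrence s(k) = s(k−2)·s(k−1): e.g. l·hl = lhl.
The next term joins hllhllhlhllhl and lhlhllhlhllhllhlhllhl.

hllhllhlhllhllhlhllhlhllhllhlhllhl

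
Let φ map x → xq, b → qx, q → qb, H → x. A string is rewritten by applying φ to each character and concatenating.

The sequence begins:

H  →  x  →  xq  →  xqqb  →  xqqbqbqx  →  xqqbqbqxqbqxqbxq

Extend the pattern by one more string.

xqqbqbqxqbqxqbxqqbqxqbxqqbqxxqqb

φ(xqqbqbqxqbqxqbxq) expands symbol-by-symbol to xq qb qb qx qb qx qb xq qb qx qb xq qb qx xq qb; joining the 16 pieces gives the next term.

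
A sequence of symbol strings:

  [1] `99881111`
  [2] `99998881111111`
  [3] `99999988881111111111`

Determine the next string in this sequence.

99999999888881111111111111

The n-th term is 2n 9's then n+1 8's then 3n+1 1's (n = 1, 2, …).
Setting n = 4 gives 8, 5, 13 characters in each block.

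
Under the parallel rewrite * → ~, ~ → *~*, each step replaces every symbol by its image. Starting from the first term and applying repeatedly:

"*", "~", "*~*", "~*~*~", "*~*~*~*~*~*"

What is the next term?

~*~*~*~*~*~*~*~*~*~*~

Expanding *~*~*~*~*~*: *→~, ~→*~*, *→~, ~→*~*, *→~, ~→*~*, *→~, ~→*~*, *→~, ~→*~*, *→~. Concatenated: ~ *~* ~ *~* ~ *~* ~ *~* ~ *~* ~.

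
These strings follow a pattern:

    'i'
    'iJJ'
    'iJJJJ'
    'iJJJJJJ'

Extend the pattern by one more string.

iJJJJJJJJ

Every step adds JJ to the end: s(k+1) = s(k)·JJ.
One more step from iJJJJJJ gives the answer.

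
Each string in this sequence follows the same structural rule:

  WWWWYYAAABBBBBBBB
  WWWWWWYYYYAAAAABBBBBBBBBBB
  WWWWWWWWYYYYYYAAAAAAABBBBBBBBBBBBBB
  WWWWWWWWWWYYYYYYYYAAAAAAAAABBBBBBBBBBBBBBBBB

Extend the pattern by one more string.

Term n consists of 2n W's, followed by 2n-2 Y's, followed by 2n-1 A's, followed by 3n+2 B's, where the shown terms are n = 2, 3, 4, 5.
For the next term, n = 6, so the run lengths are 12, 10, 11, 20.

WWWWWWWWWWWWYYYYYYYYYYAAAAAAAAAAABBBBBBBBBBBBBBBBBBBB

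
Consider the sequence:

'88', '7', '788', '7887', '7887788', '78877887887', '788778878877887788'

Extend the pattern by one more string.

78877887887788778878877887887

This is a Fibonacci-style word recurrence s(k) = s(k−1)·s(k−2): e.g. 7·88 = 788.
Continuing: 788778878877887788 · 78877887887 gives term 8.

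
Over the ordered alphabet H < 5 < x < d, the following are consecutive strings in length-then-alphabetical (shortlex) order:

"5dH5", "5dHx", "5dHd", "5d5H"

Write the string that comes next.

5d55

Treat 5d5H as a base-4 numeral over the given alphabet and add one, carrying through any trailing d's.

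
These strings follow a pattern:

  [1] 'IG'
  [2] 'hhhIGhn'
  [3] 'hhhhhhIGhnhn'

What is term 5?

s(k+1) = hhh·s(k)·hn, so each term gains hhh as a prefix and hn as a suffix.
From hhhhhhIGhnhn, 2 further steps: hhhhhhIGhnhn → hhhhhhhhhIGhnhnhn → (answer).

hhhhhhhhhhhhIGhnhnhnhn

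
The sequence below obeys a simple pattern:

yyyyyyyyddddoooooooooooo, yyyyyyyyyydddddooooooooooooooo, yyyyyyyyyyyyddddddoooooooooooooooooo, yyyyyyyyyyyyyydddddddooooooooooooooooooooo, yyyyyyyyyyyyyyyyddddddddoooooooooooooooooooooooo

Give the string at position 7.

yyyyyyyyyyyyyyyyyyyyddddddddddoooooooooooooooooooooooooooooo

Reading off run lengths: y runs 8, 10, 12, 14, 16; d runs 4, 5, 6, 7, 8; o runs 12, 15, 18, 21, 24 — each is linear in n, where the shown terms are n = 3, 4, 5, 6, 7.
Setting n = 9 gives 20, 10, 30 characters in each block.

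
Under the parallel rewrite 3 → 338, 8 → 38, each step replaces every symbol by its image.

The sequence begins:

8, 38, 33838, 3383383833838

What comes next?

3383383833833838338383383383833838

Replace each of the 13 characters of 3383383833838 in place — 338 338 38 338 338 38 338 38 338 338 38 338 38 — and concatenate.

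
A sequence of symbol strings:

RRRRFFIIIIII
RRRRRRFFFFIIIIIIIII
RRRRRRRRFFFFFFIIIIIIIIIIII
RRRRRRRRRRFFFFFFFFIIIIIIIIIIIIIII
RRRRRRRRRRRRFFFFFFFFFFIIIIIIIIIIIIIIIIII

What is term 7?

Reading off run lengths: R runs 4, 6, 8, 10, 12; F runs 2, 4, 6, 8, 10; I runs 6, 9, 12, 15, 18 — each is linear in n, where the shown terms are n = 2, 3, 4, 5, 6.
Setting n = 8 gives 16, 14, 24 characters in each block.

RRRRRRRRRRRRRRRRFFFFFFFFFFFFFFIIIIIIIIIIIIIIIIIIIIIIII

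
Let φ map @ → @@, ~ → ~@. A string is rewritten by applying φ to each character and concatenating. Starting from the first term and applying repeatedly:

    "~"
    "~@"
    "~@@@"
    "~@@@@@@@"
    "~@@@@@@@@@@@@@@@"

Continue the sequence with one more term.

Applying the rule to each of the 16 symbols of ~@@@@@@@@@@@@@@@ gives the pieces ~@ @@ @@ @@ @@ @@ @@ @@ @@ @@ @@ @@ @@ @@ @@ @@, which concatenate to the answer.

~@@@@@@@@@@@@@@@@@@@@@@@@@@@@@@@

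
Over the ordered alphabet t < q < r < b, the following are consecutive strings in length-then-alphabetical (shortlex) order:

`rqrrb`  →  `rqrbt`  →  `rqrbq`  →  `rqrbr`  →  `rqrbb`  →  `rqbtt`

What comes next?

Treat rqbtt as a base-4 numeral over the given alphabet and add one, carrying through any trailing b's.

rqbtq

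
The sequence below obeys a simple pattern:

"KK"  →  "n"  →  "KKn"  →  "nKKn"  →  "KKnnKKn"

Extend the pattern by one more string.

This is a Fibonacci-style word recurrence s(k) = s(k−2)·s(k−1): e.g. KK·n = KKn.
So term 6 is nKKn·KKnnKKn.

nKKnKKnnKKn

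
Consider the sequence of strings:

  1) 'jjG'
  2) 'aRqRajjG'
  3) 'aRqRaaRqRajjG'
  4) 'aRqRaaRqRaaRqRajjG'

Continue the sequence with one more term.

Each term is the previous one with aRqRa prepended.
So the next term is aRqRa·aRqRaaRqRaaRqRajjG.

aRqRaaRqRaaRqRaaRqRajjG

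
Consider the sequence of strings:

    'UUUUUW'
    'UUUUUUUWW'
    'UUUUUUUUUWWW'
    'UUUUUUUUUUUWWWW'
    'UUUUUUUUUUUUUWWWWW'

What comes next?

Each string has the form U^{2n+1} W^{n-1}, where the shown terms are n = 2, 3, 4, 5, 6.
Setting n = 7 gives 15, 6 characters in each block.

UUUUUUUUUUUUUUUWWWWWW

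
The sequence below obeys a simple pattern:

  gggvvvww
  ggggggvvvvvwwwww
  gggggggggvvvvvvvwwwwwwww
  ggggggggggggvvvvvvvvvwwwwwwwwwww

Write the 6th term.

Reading off run lengths: g runs 3, 6, 9, 12; v runs 3, 5, 7, 9; w runs 2, 5, 8, 11 — each is linear in n (n = 1, 2, …).
For term 6, n = 6, so the run lengths are 18, 13, 17.

ggggggggggggggggggvvvvvvvvvvvvvwwwwwwwwwwwwwwwww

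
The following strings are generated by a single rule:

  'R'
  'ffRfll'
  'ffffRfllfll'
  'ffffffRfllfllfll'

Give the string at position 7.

ffffffffffffRfllfllfllfllfllfll

s(k+1) = ff·s(k)·fll, so each term gains ff as a prefix and fll as a suffix.
From ffffffRfllfllfll, 3 further steps: ffffffRfllfllfll → ffffffffRfllfllfllfll → ffffffffffRfllfllfllfllfll → (answer).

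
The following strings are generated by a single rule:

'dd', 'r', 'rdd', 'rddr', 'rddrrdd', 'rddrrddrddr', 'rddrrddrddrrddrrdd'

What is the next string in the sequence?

This is a Fibonacci-style word recurrence s(k) = s(k−1)·s(k−2): e.g. r·dd = rdd.
Continuing: rddrrddrddrrddrrdd · rddrrddrddr gives term 8.

rddrrddrddrrddrrddrddrrddrddr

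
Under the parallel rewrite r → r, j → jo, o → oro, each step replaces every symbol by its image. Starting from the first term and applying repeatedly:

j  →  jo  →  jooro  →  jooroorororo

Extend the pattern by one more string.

Rewriting each symbol of jooroorororo: j→jo, o→oro, o→oro, r→r, o→oro, o→oro, r→r, o→oro, r→r, o→oro, r→r, o→oro, which concatenates to jo oro oro r oro oro r oro r oro r oro.

jooroorororoorororororororo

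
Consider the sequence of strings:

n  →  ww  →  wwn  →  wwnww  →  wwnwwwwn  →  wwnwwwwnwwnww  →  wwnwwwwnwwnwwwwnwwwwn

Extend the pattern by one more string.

This is a Fibonacci-style word recurrence s(k) = s(k−1)·s(k−2): e.g. ww·n = wwn.
The next term joins wwnwwwwnwwnwwwwnwwwwn and wwnwwwwnwwnww.

wwnwwwwnwwnwwwwnwwwwnwwnwwwwnwwnww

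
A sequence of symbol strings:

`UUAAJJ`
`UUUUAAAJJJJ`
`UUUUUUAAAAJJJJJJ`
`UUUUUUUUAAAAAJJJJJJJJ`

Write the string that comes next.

UUUUUUUUUUAAAAAAJJJJJJJJJJ

The n-th term is 2n U's then n+1 A's then 2n J's (n = 1, 2, …).
Setting n = 5 gives 10, 6, 10 characters in each block.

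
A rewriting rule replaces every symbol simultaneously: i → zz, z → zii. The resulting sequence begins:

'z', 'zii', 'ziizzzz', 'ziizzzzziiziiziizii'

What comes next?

φ(ziizzzzziiziiziizii) expands symbol-by-symbol to zii zz zz zii zii zii zii zii zz zz zii zz zz zii zz zz zii zz zz; joining the 19 pieces gives the next term.

ziizzzzziiziiziiziiziizzzzziizzzzziizzzzziizzzz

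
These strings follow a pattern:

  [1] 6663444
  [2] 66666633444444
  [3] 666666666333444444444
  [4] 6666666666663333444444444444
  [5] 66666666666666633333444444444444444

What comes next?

666666666666666666333333444444444444444444

The n-th term is 3n 6's then n 3's then 3n 4's (n = 1, 2, …).
At n = 6 the blocks have lengths 18, 6, 18.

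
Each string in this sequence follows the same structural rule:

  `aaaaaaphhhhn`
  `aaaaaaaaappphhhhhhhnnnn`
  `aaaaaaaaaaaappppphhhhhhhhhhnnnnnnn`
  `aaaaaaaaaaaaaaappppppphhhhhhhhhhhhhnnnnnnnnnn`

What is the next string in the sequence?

Term n consists of 3n+3 a's, followed by 2n-1 p's, followed by 3n+1 h's, followed by 3n-2 n's (n = 1, 2, …).
Setting n = 5 gives 18, 9, 16, 13 characters in each block.

aaaaaaaaaaaaaaaaaappppppppphhhhhhhhhhhhhhhhnnnnnnnnnnnnn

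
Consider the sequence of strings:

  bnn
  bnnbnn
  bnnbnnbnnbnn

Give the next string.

Each string is two copies of the previous one concatenated.
One more doubling of bnnbnnbnnbnn gives the answer.

bnnbnnbnnbnnbnnbnnbnnbnn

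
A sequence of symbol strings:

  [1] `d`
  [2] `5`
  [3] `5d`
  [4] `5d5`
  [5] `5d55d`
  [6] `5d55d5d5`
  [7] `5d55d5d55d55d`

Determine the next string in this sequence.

5d55d5d55d55d5d55d5d5

From term 3 onward, concatenate the last term with the second-to-last: 5·d = 5d, 5d·5 = 5d5, …
Continuing: 5d55d5d55d55d · 5d55d5d5 gives term 8.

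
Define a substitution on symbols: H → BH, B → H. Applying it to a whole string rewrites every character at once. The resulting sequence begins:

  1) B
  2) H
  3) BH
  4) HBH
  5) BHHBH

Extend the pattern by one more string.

Rewriting each symbol of BHHBH: B→H, H→BH, H→BH, B→H, H→BH, which concatenates to H BH BH H BH.

HBHBHHBH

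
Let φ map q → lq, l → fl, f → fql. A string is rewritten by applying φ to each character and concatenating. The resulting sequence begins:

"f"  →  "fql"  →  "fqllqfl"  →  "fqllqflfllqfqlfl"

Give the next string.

Rewriting the 16 symbols of fqllqflfllqfqlfl one by one yields fql lq fl fl lq fql fl fql fl fl lq fql lq fl fql fl; concatenated:

fqllqflfllqfqlflfqlflfllqfqllqflfqlfl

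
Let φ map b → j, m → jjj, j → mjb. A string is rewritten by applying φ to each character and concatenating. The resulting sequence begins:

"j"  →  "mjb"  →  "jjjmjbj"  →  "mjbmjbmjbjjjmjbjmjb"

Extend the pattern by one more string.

Rewriting the 19 symbols of mjbmjbmjbjjjmjbjmjb one by one yields jjj mjb j jjj mjb j jjj mjb j mjb mjb mjb jjj mjb j mjb jjj mjb j; concatenated:

jjjmjbjjjjmjbjjjjmjbjmjbmjbmjbjjjmjbjmjbjjjmjbj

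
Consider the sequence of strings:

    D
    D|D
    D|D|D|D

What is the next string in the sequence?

D|D|D|D|D|D|D|D

s(k+1) = s(k)·|·s(k) — each term doubles the last with '|' between the halves.
So the next term is two copies of D|D|D|D with '|' between the halves.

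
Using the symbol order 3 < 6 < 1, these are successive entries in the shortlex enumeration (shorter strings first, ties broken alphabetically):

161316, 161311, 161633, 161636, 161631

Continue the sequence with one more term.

Find the rightmost character of 161631 below 1, bump it to the next letter, and reset everything to its right to 3.

161663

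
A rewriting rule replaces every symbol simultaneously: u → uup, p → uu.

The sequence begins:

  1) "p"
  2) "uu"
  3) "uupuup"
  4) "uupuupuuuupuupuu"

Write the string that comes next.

Rewriting the 16 symbols of uupuupuuuupuupuu one by one yields uup uup uu uup uup uu uup uup uup uup uu uup uup uu uup uup; concatenated:

uupuupuuuupuupuuuupuupuupuupuuuupuupuuuupuup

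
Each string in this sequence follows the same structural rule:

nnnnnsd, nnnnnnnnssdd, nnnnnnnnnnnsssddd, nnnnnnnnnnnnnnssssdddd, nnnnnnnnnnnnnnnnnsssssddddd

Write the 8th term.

nnnnnnnnnnnnnnnnnnnnnnnnnnssssssssdddddddd

Reading off run lengths: n runs 5, 8, 11, 14, 17; s runs 1, 2, 3, 4, 5; d runs 1, 2, 3, 4, 5 — each is linear in n (n = 1, 2, …).
Setting n = 8 gives 26, 8, 8 characters in each block.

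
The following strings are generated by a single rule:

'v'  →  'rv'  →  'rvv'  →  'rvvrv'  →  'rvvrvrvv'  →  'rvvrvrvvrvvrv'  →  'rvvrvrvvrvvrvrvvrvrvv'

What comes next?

From term 3 onward, concatenate the last term with the second-to-last: rv·v = rvv, rvv·rv = rvvrv, …
The next term joins rvvrvrvvrvvrvrvvrvrvv and rvvrvrvvrvvrv.

rvvrvrvvrvvrvrvvrvrvvrvvrvrvvrvvrv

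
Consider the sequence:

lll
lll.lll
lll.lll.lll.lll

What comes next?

s(k+1) = s(k)·.·s(k) — each term doubles the last with '.' between the halves.
Doubling lll.lll.lll.lll with '.' between the halves:

lll.lll.lll.lll.lll.lll.lll.lll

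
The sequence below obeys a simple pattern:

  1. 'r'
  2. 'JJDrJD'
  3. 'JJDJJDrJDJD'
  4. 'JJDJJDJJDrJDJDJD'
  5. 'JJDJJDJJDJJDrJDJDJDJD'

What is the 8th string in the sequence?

Each term wraps the previous one in JJD on the left and JD on the right.
From JJDJJDJJDJJDrJDJDJDJD, 3 further steps: JJDJJDJJDJJDrJDJDJDJD → JJDJJDJJDJJDJJDrJDJDJDJDJD → JJDJJDJJDJJDJJDJJDrJDJDJDJDJDJD → (answer).

JJDJJDJJDJJDJJDJJDJJDrJDJDJDJDJDJDJD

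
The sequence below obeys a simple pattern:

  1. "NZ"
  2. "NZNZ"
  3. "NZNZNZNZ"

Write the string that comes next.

Every step duplicates the string.
Doubling NZNZNZNZ:

NZNZNZNZNZNZNZNZ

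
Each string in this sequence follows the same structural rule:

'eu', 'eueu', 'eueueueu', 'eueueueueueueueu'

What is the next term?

eueueueueueueueueueueueueueueueu

Every step duplicates the string.
So the next term is two copies of eueueueueueueueu.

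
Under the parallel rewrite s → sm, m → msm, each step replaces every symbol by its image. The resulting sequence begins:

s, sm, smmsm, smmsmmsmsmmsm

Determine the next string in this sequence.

Rewriting the 13 symbols of smmsmmsmsmmsm one by one yields sm msm msm sm msm msm sm msm sm msm msm sm msm; concatenated:

smmsmmsmsmmsmmsmsmmsmsmmsmmsmsmmsm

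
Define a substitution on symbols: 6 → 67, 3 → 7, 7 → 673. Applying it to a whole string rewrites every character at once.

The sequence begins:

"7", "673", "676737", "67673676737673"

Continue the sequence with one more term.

φ(67673676737673) expands symbol-by-symbol to 67 673 67 673 7 67 673 67 673 7 673 67 673 7; joining the 14 pieces gives the next term.

6767367673767673676737673676737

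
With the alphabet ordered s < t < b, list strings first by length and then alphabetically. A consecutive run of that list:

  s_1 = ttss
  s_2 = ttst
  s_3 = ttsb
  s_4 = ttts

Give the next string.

tttt

The successor of ttts increments the rightmost position that isn't already b and resets every position after it to s.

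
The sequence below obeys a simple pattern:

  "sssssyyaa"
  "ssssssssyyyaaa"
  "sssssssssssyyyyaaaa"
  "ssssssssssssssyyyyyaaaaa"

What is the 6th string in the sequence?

ssssssssssssssssssssyyyyyyyaaaaaaa

Reading off run lengths: s runs 5, 8, 11, 14; y runs 2, 3, 4, 5; a runs 2, 3, 4, 5 — each is linear in n (n = 1, 2, …).
Setting n = 6 gives 20, 7, 7 characters in each block.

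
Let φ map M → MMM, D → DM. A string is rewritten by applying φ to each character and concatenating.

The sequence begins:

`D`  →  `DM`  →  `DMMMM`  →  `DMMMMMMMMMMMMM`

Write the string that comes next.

Applying the rule to each of the 14 symbols of DMMMMMMMMMMMMM gives the pieces DM MMM MMM MMM MMM MMM MMM MMM MMM MMM MMM MMM MMM MMM, which concatenate to the answer.

DMMMMMMMMMMMMMMMMMMMMMMMMMMMMMMMMMMMMMMMM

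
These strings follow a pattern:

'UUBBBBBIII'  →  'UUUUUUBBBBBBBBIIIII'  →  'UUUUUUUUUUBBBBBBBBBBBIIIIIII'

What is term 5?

The n-th term is 4n-2 U's then 3n+2 B's then 2n+1 I's (n = 1, 2, …).
Setting n = 5 gives 18, 17, 11 characters in each block.

UUUUUUUUUUUUUUUUUUBBBBBBBBBBBBBBBBBIIIIIIIIIII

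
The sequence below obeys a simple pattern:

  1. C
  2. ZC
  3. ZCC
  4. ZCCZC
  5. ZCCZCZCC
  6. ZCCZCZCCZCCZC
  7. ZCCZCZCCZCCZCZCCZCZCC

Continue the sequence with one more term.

This is a Fibonacci-style word recurrence s(k) = s(k−1)·s(k−2): e.g. ZC·C = ZCC.
Continuing: ZCCZCZCCZCCZCZCCZCZCC · ZCCZCZCCZCCZC gives term 8.

ZCCZCZCCZCCZCZCCZCZCCZCCZCZCCZCCZC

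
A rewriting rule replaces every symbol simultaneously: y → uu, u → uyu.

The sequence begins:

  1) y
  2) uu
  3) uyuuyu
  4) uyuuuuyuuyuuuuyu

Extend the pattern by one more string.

uyuuuuyuuyuuyuuyuuuuyuuyuuuuyuuyuuyuuyuuuuyu

φ(uyuuuuyuuyuuuuyu) expands symbol-by-symbol to uyu uu uyu uyu uyu uyu uu uyu uyu uu uyu uyu uyu uyu uu uyu; joining the 16 pieces gives the next term.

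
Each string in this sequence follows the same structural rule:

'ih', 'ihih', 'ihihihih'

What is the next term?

s(k+1) = s(k)·s(k) — each term doubles the last.
One more doubling of ihihihih gives the answer.

ihihihihihihihih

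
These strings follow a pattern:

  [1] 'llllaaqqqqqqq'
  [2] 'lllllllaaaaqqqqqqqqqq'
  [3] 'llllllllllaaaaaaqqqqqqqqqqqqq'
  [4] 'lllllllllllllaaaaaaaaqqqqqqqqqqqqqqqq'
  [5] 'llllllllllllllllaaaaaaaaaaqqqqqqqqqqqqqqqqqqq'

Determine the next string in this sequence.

Each string has the form l^{3n-2} a^{2n-2} q^{3n+1}, where the shown terms are n = 2, 3, 4, 5, 6.
At n = 7 the blocks have lengths 19, 12, 22.

lllllllllllllllllllaaaaaaaaaaaaqqqqqqqqqqqqqqqqqqqqqq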